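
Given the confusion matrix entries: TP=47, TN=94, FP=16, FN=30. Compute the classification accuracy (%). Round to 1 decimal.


Accuracy = (TP + TN) / (TP + TN + FP + FN) * 100
= (47 + 94) / (47 + 94 + 16 + 30)
= 141 / 187
= 0.754
= 75.4%

75.4


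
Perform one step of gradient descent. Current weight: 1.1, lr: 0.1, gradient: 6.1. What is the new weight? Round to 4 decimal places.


w_new = w_old - lr * gradient
= 1.1 - 0.1 * 6.1
= 1.1 - (0.61)
= 0.4900

0.4900


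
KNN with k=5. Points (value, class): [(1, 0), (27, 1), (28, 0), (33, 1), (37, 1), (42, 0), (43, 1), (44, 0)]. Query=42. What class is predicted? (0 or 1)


Distances from query 42:
Point 42 (class 0): distance = 0
Point 43 (class 1): distance = 1
Point 44 (class 0): distance = 2
Point 37 (class 1): distance = 5
Point 33 (class 1): distance = 9
K=5 nearest neighbors: classes = [0, 1, 0, 1, 1]
Votes for class 1: 3 / 5
Majority vote => class 1

1


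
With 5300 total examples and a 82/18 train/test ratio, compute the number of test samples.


Train samples = 5300 * 82% = 4346
Test samples = 5300 - 4346
= 954

954


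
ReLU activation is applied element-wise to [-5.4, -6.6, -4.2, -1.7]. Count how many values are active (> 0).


ReLU(x) = max(0, x) for each element:
ReLU(-5.4) = 0
ReLU(-6.6) = 0
ReLU(-4.2) = 0
ReLU(-1.7) = 0
Active neurons (>0): 0

0


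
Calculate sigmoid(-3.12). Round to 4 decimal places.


sigmoid(z) = 1 / (1 + exp(-z))
exp(-(-3.12)) = exp(3.12) = 22.6464
1 + 22.6464 = 23.6464
1 / 23.6464 = 0.0423

0.0423


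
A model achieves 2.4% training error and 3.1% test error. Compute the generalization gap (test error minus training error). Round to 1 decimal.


Generalization gap = test_error - train_error
= 3.1 - 2.4
= 0.7%
A small gap suggests good generalization.

0.7


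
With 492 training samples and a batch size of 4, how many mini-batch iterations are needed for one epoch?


Iterations per epoch = dataset_size / batch_size
= 492 / 4
= 123

123


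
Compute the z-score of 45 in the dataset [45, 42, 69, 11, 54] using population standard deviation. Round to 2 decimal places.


Mean = (45 + 42 + 69 + 11 + 54) / 5 = 44.2
Variance = sum((x_i - mean)^2) / n = 363.76
Std = sqrt(363.76) = 19.0725
Z = (x - mean) / std
= (45 - 44.2) / 19.0725
= 0.8 / 19.0725
= 0.04

0.04


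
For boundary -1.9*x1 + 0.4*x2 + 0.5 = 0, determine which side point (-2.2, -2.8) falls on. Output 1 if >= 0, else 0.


Compute -1.9 * -2.2 + 0.4 * -2.8 + 0.5
= 4.18 + -1.12 + 0.5
= 3.56
Since 3.56 >= 0, the point is on the positive side.

1


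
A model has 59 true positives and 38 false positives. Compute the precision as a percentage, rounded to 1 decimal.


Precision = TP / (TP + FP) * 100
= 59 / (59 + 38)
= 59 / 97
= 0.6082
= 60.8%

60.8


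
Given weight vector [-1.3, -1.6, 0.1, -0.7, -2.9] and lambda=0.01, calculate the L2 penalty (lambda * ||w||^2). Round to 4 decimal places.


Squaring each weight:
(-1.3)^2 = 1.69
(-1.6)^2 = 2.56
0.1^2 = 0.01
(-0.7)^2 = 0.49
(-2.9)^2 = 8.41
Sum of squares = 13.16
Penalty = 0.01 * 13.16 = 0.1316

0.1316


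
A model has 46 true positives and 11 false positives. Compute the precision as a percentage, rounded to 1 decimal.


Precision = TP / (TP + FP) * 100
= 46 / (46 + 11)
= 46 / 57
= 0.807
= 80.7%

80.7


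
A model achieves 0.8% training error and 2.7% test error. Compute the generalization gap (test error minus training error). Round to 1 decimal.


Generalization gap = test_error - train_error
= 2.7 - 0.8
= 1.9%
A small gap suggests good generalization.

1.9


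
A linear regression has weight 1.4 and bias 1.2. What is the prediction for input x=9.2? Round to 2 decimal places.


y = 1.4 * 9.2 + (1.2)
= 12.88 + (1.2)
= 14.08

14.08


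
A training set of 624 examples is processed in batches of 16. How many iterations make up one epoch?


Iterations per epoch = dataset_size / batch_size
= 624 / 16
= 39

39


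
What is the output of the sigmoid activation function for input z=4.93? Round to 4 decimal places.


sigmoid(z) = 1 / (1 + exp(-z))
exp(-(4.93)) = exp(-4.93) = 0.0072
1 + 0.0072 = 1.0072
1 / 1.0072 = 0.9928

0.9928


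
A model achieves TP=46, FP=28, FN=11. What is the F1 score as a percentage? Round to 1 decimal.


Precision = TP / (TP + FP) = 46 / 74 = 0.6216
Recall = TP / (TP + FN) = 46 / 57 = 0.807
F1 = 2 * P * R / (P + R)
= 2 * 0.6216 * 0.807 / (0.6216 + 0.807)
= 1.0033 / 1.4286
= 0.7023
As percentage: 70.2%

70.2


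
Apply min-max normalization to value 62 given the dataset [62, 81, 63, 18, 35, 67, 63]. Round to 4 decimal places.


Min = 18, Max = 81
Range = 81 - 18 = 63
Scaled = (x - min) / (max - min)
= (62 - 18) / 63
= 44 / 63
= 0.6984

0.6984


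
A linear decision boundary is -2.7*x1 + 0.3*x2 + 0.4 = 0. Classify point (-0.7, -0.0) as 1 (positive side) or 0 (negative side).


Compute -2.7 * -0.7 + 0.3 * -0.0 + 0.4
= 1.89 + -0.0 + 0.4
= 2.29
Since 2.29 >= 0, the point is on the positive side.

1


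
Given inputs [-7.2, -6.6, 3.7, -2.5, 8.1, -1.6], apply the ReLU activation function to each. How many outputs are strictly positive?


ReLU(x) = max(0, x) for each element:
ReLU(-7.2) = 0
ReLU(-6.6) = 0
ReLU(3.7) = 3.7
ReLU(-2.5) = 0
ReLU(8.1) = 8.1
ReLU(-1.6) = 0
Active neurons (>0): 2

2


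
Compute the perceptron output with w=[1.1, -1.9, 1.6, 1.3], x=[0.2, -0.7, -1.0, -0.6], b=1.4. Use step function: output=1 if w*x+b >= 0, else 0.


z = w . x + b
= 1.1*0.2 + -1.9*-0.7 + 1.6*-1.0 + 1.3*-0.6 + 1.4
= 0.22 + 1.33 + -1.6 + -0.78 + 1.4
= -0.83 + 1.4
= 0.57
Since z = 0.57 >= 0, output = 1

1


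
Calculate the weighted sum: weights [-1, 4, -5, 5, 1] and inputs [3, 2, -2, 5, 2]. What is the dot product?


Element-wise products:
-1 * 3 = -3
4 * 2 = 8
-5 * -2 = 10
5 * 5 = 25
1 * 2 = 2
Sum = -3 + 8 + 10 + 25 + 2
= 42

42


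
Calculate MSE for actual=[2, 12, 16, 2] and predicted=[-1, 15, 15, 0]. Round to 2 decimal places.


Differences: [3, -3, 1, 2]
Squared errors: [9, 9, 1, 4]
Sum of squared errors = 23
MSE = 23 / 4 = 5.75

5.75


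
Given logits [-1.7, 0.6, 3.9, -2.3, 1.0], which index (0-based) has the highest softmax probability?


Softmax is a monotonic transformation, so it preserves the argmax.
We need to find the index of the maximum logit.
Index 0: -1.7
Index 1: 0.6
Index 2: 3.9
Index 3: -2.3
Index 4: 1.0
Maximum logit = 3.9 at index 2

2


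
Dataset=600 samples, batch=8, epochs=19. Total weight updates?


Iterations per epoch = 600 / 8 = 75
Total updates = iterations_per_epoch * epochs
= 75 * 19
= 1425

1425


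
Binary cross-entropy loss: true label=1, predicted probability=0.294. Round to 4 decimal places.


For y=1: Loss = -log(p)
= -log(0.294)
= -(-1.2242)
= 1.2242

1.2242


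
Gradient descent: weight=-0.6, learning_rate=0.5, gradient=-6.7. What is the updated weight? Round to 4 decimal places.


w_new = w_old - lr * gradient
= -0.6 - 0.5 * -6.7
= -0.6 - (-3.35)
= 2.7500

2.7500


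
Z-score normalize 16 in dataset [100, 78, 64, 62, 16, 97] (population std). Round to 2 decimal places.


Mean = (100 + 78 + 64 + 62 + 16 + 97) / 6 = 69.5
Variance = sum((x_i - mean)^2) / n = 784.5833
Std = sqrt(784.5833) = 28.0104
Z = (x - mean) / std
= (16 - 69.5) / 28.0104
= -53.5 / 28.0104
= -1.91

-1.91


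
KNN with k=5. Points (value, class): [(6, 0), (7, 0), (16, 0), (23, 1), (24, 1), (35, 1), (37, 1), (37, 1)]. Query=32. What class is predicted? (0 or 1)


Distances from query 32:
Point 35 (class 1): distance = 3
Point 37 (class 1): distance = 5
Point 37 (class 1): distance = 5
Point 24 (class 1): distance = 8
Point 23 (class 1): distance = 9
K=5 nearest neighbors: classes = [1, 1, 1, 1, 1]
Votes for class 1: 5 / 5
Majority vote => class 1

1


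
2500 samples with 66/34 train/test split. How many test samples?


Train samples = 2500 * 66% = 1650
Test samples = 2500 - 1650
= 850

850


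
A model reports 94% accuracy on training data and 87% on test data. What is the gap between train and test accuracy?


Gap = train_accuracy - test_accuracy
= 94 - 87
= 7%
This moderate gap may indicate mild overfitting.

7


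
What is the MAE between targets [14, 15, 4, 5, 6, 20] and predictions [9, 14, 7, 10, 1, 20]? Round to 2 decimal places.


Absolute errors: [5, 1, 3, 5, 5, 0]
Sum of absolute errors = 19
MAE = 19 / 6 = 3.17

3.17


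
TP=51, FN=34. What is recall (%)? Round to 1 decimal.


Recall = TP / (TP + FN) * 100
= 51 / (51 + 34)
= 51 / 85
= 0.6
= 60.0%

60.0


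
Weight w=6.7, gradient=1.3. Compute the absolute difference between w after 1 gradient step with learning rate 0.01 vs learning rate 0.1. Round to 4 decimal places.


With lr=0.01: w_new = 6.7 - 0.01 * 1.3 = 6.687
With lr=0.1: w_new = 6.7 - 0.1 * 1.3 = 6.57
Absolute difference = |6.687 - 6.57|
= 0.1170

0.1170


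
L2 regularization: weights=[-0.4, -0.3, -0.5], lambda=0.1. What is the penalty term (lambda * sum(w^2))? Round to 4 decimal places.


Squaring each weight:
(-0.4)^2 = 0.16
(-0.3)^2 = 0.09
(-0.5)^2 = 0.25
Sum of squares = 0.5
Penalty = 0.1 * 0.5 = 0.0500

0.0500


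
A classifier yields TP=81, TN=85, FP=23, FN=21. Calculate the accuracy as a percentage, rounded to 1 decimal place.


Accuracy = (TP + TN) / (TP + TN + FP + FN) * 100
= (81 + 85) / (81 + 85 + 23 + 21)
= 166 / 210
= 0.7905
= 79.0%

79.0


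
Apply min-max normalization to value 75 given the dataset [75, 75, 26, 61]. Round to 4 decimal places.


Min = 26, Max = 75
Range = 75 - 26 = 49
Scaled = (x - min) / (max - min)
= (75 - 26) / 49
= 49 / 49
= 1.0000

1.0000


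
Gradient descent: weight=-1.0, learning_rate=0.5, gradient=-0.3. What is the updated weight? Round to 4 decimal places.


w_new = w_old - lr * gradient
= -1.0 - 0.5 * -0.3
= -1.0 - (-0.15)
= -0.8500

-0.8500


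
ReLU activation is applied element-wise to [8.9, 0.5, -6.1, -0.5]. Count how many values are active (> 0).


ReLU(x) = max(0, x) for each element:
ReLU(8.9) = 8.9
ReLU(0.5) = 0.5
ReLU(-6.1) = 0
ReLU(-0.5) = 0
Active neurons (>0): 2

2


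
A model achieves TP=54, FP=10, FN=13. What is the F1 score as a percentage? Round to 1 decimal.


Precision = TP / (TP + FP) = 54 / 64 = 0.8438
Recall = TP / (TP + FN) = 54 / 67 = 0.806
F1 = 2 * P * R / (P + R)
= 2 * 0.8438 * 0.806 / (0.8438 + 0.806)
= 1.3601 / 1.6497
= 0.8244
As percentage: 82.4%

82.4


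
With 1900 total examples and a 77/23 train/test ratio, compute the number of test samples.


Train samples = 1900 * 77% = 1463
Test samples = 1900 - 1463
= 437

437


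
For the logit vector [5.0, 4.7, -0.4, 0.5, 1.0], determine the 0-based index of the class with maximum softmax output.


Softmax is a monotonic transformation, so it preserves the argmax.
We need to find the index of the maximum logit.
Index 0: 5.0
Index 1: 4.7
Index 2: -0.4
Index 3: 0.5
Index 4: 1.0
Maximum logit = 5.0 at index 0

0


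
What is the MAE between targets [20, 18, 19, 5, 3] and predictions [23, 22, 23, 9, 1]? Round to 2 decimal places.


Absolute errors: [3, 4, 4, 4, 2]
Sum of absolute errors = 17
MAE = 17 / 5 = 3.40

3.40


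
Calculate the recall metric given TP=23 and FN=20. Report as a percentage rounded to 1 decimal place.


Recall = TP / (TP + FN) * 100
= 23 / (23 + 20)
= 23 / 43
= 0.5349
= 53.5%

53.5


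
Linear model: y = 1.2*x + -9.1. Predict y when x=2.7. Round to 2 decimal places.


y = 1.2 * 2.7 + (-9.1)
= 3.24 + (-9.1)
= -5.86

-5.86


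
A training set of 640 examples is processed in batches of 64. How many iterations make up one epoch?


Iterations per epoch = dataset_size / batch_size
= 640 / 64
= 10

10


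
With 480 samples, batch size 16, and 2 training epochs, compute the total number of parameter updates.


Iterations per epoch = 480 / 16 = 30
Total updates = iterations_per_epoch * epochs
= 30 * 2
= 60

60


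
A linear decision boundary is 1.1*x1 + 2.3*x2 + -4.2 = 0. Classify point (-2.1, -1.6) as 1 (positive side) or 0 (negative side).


Compute 1.1 * -2.1 + 2.3 * -1.6 + -4.2
= -2.31 + -3.68 + -4.2
= -10.19
Since -10.19 < 0, the point is on the negative side.

0


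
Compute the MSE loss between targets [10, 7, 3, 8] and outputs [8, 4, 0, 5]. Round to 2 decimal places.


Differences: [2, 3, 3, 3]
Squared errors: [4, 9, 9, 9]
Sum of squared errors = 31
MSE = 31 / 4 = 7.75

7.75


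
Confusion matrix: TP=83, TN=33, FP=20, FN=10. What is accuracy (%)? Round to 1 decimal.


Accuracy = (TP + TN) / (TP + TN + FP + FN) * 100
= (83 + 33) / (83 + 33 + 20 + 10)
= 116 / 146
= 0.7945
= 79.5%

79.5


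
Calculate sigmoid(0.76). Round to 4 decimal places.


sigmoid(z) = 1 / (1 + exp(-z))
exp(-(0.76)) = exp(-0.76) = 0.4677
1 + 0.4677 = 1.4677
1 / 1.4677 = 0.6814

0.6814


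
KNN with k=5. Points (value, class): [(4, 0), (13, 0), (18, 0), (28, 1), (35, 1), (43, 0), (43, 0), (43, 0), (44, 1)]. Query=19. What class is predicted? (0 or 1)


Distances from query 19:
Point 18 (class 0): distance = 1
Point 13 (class 0): distance = 6
Point 28 (class 1): distance = 9
Point 4 (class 0): distance = 15
Point 35 (class 1): distance = 16
K=5 nearest neighbors: classes = [0, 0, 1, 0, 1]
Votes for class 1: 2 / 5
Majority vote => class 0

0


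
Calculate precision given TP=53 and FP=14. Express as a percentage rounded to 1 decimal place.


Precision = TP / (TP + FP) * 100
= 53 / (53 + 14)
= 53 / 67
= 0.791
= 79.1%

79.1


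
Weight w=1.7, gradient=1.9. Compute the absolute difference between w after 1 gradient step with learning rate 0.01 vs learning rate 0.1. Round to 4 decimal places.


With lr=0.01: w_new = 1.7 - 0.01 * 1.9 = 1.681
With lr=0.1: w_new = 1.7 - 0.1 * 1.9 = 1.51
Absolute difference = |1.681 - 1.51|
= 0.1710

0.1710


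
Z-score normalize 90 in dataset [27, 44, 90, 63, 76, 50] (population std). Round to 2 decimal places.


Mean = (27 + 44 + 90 + 63 + 76 + 50) / 6 = 58.3333
Variance = sum((x_i - mean)^2) / n = 432.2222
Std = sqrt(432.2222) = 20.79
Z = (x - mean) / std
= (90 - 58.3333) / 20.79
= 31.6667 / 20.79
= 1.52

1.52


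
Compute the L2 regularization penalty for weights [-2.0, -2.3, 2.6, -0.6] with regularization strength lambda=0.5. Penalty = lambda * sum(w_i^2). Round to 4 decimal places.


Squaring each weight:
(-2.0)^2 = 4.0
(-2.3)^2 = 5.29
2.6^2 = 6.76
(-0.6)^2 = 0.36
Sum of squares = 16.41
Penalty = 0.5 * 16.41 = 8.2050

8.2050


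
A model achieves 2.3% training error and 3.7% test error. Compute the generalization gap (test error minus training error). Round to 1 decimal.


Generalization gap = test_error - train_error
= 3.7 - 2.3
= 1.4%
A small gap suggests good generalization.

1.4


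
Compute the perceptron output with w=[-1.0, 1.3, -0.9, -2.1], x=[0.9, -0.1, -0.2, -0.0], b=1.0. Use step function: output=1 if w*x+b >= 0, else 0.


z = w . x + b
= -1.0*0.9 + 1.3*-0.1 + -0.9*-0.2 + -2.1*-0.0 + 1.0
= -0.9 + -0.13 + 0.18 + 0.0 + 1.0
= -0.85 + 1.0
= 0.15
Since z = 0.15 >= 0, output = 1

1


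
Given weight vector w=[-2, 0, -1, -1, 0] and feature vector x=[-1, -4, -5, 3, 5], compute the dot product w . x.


Element-wise products:
-2 * -1 = 2
0 * -4 = 0
-1 * -5 = 5
-1 * 3 = -3
0 * 5 = 0
Sum = 2 + 0 + 5 + -3 + 0
= 4

4


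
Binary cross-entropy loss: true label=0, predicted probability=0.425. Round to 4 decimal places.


For y=0: Loss = -log(1-p)
= -log(1 - 0.425)
= -log(0.575)
= -(-0.5534)
= 0.5534

0.5534


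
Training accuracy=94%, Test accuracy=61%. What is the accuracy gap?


Gap = train_accuracy - test_accuracy
= 94 - 61
= 33%
This large gap strongly indicates overfitting.

33


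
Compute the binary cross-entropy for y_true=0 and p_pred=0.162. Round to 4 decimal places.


For y=0: Loss = -log(1-p)
= -log(1 - 0.162)
= -log(0.838)
= -(-0.1767)
= 0.1767

0.1767


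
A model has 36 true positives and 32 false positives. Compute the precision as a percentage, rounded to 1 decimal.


Precision = TP / (TP + FP) * 100
= 36 / (36 + 32)
= 36 / 68
= 0.5294
= 52.9%

52.9


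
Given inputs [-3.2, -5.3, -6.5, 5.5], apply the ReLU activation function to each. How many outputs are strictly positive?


ReLU(x) = max(0, x) for each element:
ReLU(-3.2) = 0
ReLU(-5.3) = 0
ReLU(-6.5) = 0
ReLU(5.5) = 5.5
Active neurons (>0): 1

1


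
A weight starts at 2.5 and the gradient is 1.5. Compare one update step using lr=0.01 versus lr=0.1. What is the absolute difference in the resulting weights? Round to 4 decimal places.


With lr=0.01: w_new = 2.5 - 0.01 * 1.5 = 2.485
With lr=0.1: w_new = 2.5 - 0.1 * 1.5 = 2.35
Absolute difference = |2.485 - 2.35|
= 0.1350

0.1350


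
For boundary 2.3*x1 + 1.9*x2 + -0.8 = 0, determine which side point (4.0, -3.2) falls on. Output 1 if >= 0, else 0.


Compute 2.3 * 4.0 + 1.9 * -3.2 + -0.8
= 9.2 + -6.08 + -0.8
= 2.32
Since 2.32 >= 0, the point is on the positive side.

1


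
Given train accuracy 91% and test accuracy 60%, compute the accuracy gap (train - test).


Gap = train_accuracy - test_accuracy
= 91 - 60
= 31%
This large gap strongly indicates overfitting.

31


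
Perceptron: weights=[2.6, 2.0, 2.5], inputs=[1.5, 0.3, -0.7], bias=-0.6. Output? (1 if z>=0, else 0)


z = w . x + b
= 2.6*1.5 + 2.0*0.3 + 2.5*-0.7 + -0.6
= 3.9 + 0.6 + -1.75 + -0.6
= 2.75 + -0.6
= 2.15
Since z = 2.15 >= 0, output = 1

1


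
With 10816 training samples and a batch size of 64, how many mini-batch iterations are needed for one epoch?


Iterations per epoch = dataset_size / batch_size
= 10816 / 64
= 169

169


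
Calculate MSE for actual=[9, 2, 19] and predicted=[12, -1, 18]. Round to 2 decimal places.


Differences: [-3, 3, 1]
Squared errors: [9, 9, 1]
Sum of squared errors = 19
MSE = 19 / 3 = 6.33

6.33


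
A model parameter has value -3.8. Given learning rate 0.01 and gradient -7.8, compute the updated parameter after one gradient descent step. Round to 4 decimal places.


w_new = w_old - lr * gradient
= -3.8 - 0.01 * -7.8
= -3.8 - (-0.078)
= -3.7220

-3.7220


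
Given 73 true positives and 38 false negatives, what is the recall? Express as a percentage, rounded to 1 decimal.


Recall = TP / (TP + FN) * 100
= 73 / (73 + 38)
= 73 / 111
= 0.6577
= 65.8%

65.8


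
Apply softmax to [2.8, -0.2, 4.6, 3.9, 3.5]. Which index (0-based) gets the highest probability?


Softmax is a monotonic transformation, so it preserves the argmax.
We need to find the index of the maximum logit.
Index 0: 2.8
Index 1: -0.2
Index 2: 4.6
Index 3: 3.9
Index 4: 3.5
Maximum logit = 4.6 at index 2

2


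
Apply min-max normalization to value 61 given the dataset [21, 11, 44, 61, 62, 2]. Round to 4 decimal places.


Min = 2, Max = 62
Range = 62 - 2 = 60
Scaled = (x - min) / (max - min)
= (61 - 2) / 60
= 59 / 60
= 0.9833

0.9833


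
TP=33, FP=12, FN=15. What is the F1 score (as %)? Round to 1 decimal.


Precision = TP / (TP + FP) = 33 / 45 = 0.7333
Recall = TP / (TP + FN) = 33 / 48 = 0.6875
F1 = 2 * P * R / (P + R)
= 2 * 0.7333 * 0.6875 / (0.7333 + 0.6875)
= 1.0083 / 1.4208
= 0.7097
As percentage: 71.0%

71.0


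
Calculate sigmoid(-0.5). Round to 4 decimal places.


sigmoid(z) = 1 / (1 + exp(-z))
exp(-(-0.5)) = exp(0.5) = 1.6487
1 + 1.6487 = 2.6487
1 / 2.6487 = 0.3775

0.3775


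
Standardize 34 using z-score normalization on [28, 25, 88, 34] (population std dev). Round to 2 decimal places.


Mean = (28 + 25 + 88 + 34) / 4 = 43.75
Variance = sum((x_i - mean)^2) / n = 663.1875
Std = sqrt(663.1875) = 25.7524
Z = (x - mean) / std
= (34 - 43.75) / 25.7524
= -9.75 / 25.7524
= -0.38

-0.38


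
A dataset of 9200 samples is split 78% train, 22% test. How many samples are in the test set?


Train samples = 9200 * 78% = 7176
Test samples = 9200 - 7176
= 2024

2024


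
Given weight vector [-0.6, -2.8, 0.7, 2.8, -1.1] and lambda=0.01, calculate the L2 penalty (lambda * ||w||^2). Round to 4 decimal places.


Squaring each weight:
(-0.6)^2 = 0.36
(-2.8)^2 = 7.84
0.7^2 = 0.49
2.8^2 = 7.84
(-1.1)^2 = 1.21
Sum of squares = 17.74
Penalty = 0.01 * 17.74 = 0.1774

0.1774


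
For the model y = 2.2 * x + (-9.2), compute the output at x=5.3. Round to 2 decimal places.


y = 2.2 * 5.3 + (-9.2)
= 11.66 + (-9.2)
= 2.46

2.46


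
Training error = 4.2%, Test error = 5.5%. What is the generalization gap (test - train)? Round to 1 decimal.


Generalization gap = test_error - train_error
= 5.5 - 4.2
= 1.3%
A small gap suggests good generalization.

1.3


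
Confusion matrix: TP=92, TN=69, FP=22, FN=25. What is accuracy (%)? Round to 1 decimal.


Accuracy = (TP + TN) / (TP + TN + FP + FN) * 100
= (92 + 69) / (92 + 69 + 22 + 25)
= 161 / 208
= 0.774
= 77.4%

77.4


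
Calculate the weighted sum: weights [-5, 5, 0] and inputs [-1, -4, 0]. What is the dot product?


Element-wise products:
-5 * -1 = 5
5 * -4 = -20
0 * 0 = 0
Sum = 5 + -20 + 0
= -15

-15


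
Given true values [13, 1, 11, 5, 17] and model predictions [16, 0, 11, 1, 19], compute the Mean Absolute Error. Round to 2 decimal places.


Absolute errors: [3, 1, 0, 4, 2]
Sum of absolute errors = 10
MAE = 10 / 5 = 2.00

2.00


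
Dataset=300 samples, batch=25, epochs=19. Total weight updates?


Iterations per epoch = 300 / 25 = 12
Total updates = iterations_per_epoch * epochs
= 12 * 19
= 228

228


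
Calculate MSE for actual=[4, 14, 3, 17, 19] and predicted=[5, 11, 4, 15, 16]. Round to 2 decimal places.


Differences: [-1, 3, -1, 2, 3]
Squared errors: [1, 9, 1, 4, 9]
Sum of squared errors = 24
MSE = 24 / 5 = 4.80

4.80


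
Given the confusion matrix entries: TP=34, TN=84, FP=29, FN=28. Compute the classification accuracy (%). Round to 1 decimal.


Accuracy = (TP + TN) / (TP + TN + FP + FN) * 100
= (34 + 84) / (34 + 84 + 29 + 28)
= 118 / 175
= 0.6743
= 67.4%

67.4


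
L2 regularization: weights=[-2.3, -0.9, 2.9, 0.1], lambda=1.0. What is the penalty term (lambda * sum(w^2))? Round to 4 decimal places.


Squaring each weight:
(-2.3)^2 = 5.29
(-0.9)^2 = 0.81
2.9^2 = 8.41
0.1^2 = 0.01
Sum of squares = 14.52
Penalty = 1.0 * 14.52 = 14.5200

14.5200


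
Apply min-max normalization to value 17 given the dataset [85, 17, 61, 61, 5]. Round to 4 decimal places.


Min = 5, Max = 85
Range = 85 - 5 = 80
Scaled = (x - min) / (max - min)
= (17 - 5) / 80
= 12 / 80
= 0.1500

0.1500


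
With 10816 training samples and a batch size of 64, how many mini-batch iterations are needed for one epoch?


Iterations per epoch = dataset_size / batch_size
= 10816 / 64
= 169

169


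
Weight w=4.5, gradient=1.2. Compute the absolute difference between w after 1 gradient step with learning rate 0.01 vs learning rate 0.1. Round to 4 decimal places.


With lr=0.01: w_new = 4.5 - 0.01 * 1.2 = 4.488
With lr=0.1: w_new = 4.5 - 0.1 * 1.2 = 4.38
Absolute difference = |4.488 - 4.38|
= 0.1080

0.1080


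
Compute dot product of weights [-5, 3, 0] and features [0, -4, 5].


Element-wise products:
-5 * 0 = 0
3 * -4 = -12
0 * 5 = 0
Sum = 0 + -12 + 0
= -12

-12


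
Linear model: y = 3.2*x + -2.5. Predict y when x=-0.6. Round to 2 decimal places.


y = 3.2 * -0.6 + (-2.5)
= -1.92 + (-2.5)
= -4.42

-4.42


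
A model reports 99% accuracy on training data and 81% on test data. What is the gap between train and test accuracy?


Gap = train_accuracy - test_accuracy
= 99 - 81
= 18%
This gap suggests the model is overfitting.

18


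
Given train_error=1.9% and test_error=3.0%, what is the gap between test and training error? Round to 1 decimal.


Generalization gap = test_error - train_error
= 3.0 - 1.9
= 1.1%
A small gap suggests good generalization.

1.1


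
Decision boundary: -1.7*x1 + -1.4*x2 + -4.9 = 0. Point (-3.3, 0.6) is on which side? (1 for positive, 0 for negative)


Compute -1.7 * -3.3 + -1.4 * 0.6 + -4.9
= 5.61 + -0.84 + -4.9
= -0.13
Since -0.13 < 0, the point is on the negative side.

0


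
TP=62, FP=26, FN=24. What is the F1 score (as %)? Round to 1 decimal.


Precision = TP / (TP + FP) = 62 / 88 = 0.7045
Recall = TP / (TP + FN) = 62 / 86 = 0.7209
F1 = 2 * P * R / (P + R)
= 2 * 0.7045 * 0.7209 / (0.7045 + 0.7209)
= 1.0159 / 1.4255
= 0.7126
As percentage: 71.3%

71.3


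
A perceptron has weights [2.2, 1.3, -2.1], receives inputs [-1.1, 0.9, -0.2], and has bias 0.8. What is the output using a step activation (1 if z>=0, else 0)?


z = w . x + b
= 2.2*-1.1 + 1.3*0.9 + -2.1*-0.2 + 0.8
= -2.42 + 1.17 + 0.42 + 0.8
= -0.83 + 0.8
= -0.03
Since z = -0.03 < 0, output = 0

0


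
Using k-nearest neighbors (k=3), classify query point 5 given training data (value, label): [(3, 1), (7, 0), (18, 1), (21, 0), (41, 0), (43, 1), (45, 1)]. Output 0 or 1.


Distances from query 5:
Point 7 (class 0): distance = 2
Point 3 (class 1): distance = 2
Point 18 (class 1): distance = 13
K=3 nearest neighbors: classes = [0, 1, 1]
Votes for class 1: 2 / 3
Majority vote => class 1

1


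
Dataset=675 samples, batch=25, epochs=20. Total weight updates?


Iterations per epoch = 675 / 25 = 27
Total updates = iterations_per_epoch * epochs
= 27 * 20
= 540

540


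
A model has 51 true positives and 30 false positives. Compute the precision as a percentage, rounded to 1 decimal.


Precision = TP / (TP + FP) * 100
= 51 / (51 + 30)
= 51 / 81
= 0.6296
= 63.0%

63.0


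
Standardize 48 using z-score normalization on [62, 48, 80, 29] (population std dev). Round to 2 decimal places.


Mean = (62 + 48 + 80 + 29) / 4 = 54.75
Variance = sum((x_i - mean)^2) / n = 349.6875
Std = sqrt(349.6875) = 18.6999
Z = (x - mean) / std
= (48 - 54.75) / 18.6999
= -6.75 / 18.6999
= -0.36

-0.36


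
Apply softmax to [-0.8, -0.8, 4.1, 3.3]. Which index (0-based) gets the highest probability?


Softmax is a monotonic transformation, so it preserves the argmax.
We need to find the index of the maximum logit.
Index 0: -0.8
Index 1: -0.8
Index 2: 4.1
Index 3: 3.3
Maximum logit = 4.1 at index 2

2


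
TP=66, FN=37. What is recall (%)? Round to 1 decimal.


Recall = TP / (TP + FN) * 100
= 66 / (66 + 37)
= 66 / 103
= 0.6408
= 64.1%

64.1


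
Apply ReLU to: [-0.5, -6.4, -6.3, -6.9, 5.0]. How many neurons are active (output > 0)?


ReLU(x) = max(0, x) for each element:
ReLU(-0.5) = 0
ReLU(-6.4) = 0
ReLU(-6.3) = 0
ReLU(-6.9) = 0
ReLU(5.0) = 5.0
Active neurons (>0): 1

1


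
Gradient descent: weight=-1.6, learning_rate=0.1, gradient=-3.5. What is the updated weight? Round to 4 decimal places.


w_new = w_old - lr * gradient
= -1.6 - 0.1 * -3.5
= -1.6 - (-0.35)
= -1.2500

-1.2500


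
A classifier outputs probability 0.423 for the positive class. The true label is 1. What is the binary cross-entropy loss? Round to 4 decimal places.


For y=1: Loss = -log(p)
= -log(0.423)
= -(-0.8604)
= 0.8604

0.8604


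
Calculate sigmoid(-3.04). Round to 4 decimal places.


sigmoid(z) = 1 / (1 + exp(-z))
exp(-(-3.04)) = exp(3.04) = 20.9052
1 + 20.9052 = 21.9052
1 / 21.9052 = 0.0457

0.0457


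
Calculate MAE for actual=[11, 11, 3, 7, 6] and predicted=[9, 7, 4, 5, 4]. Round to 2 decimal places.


Absolute errors: [2, 4, 1, 2, 2]
Sum of absolute errors = 11
MAE = 11 / 5 = 2.20

2.20


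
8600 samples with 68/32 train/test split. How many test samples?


Train samples = 8600 * 68% = 5848
Test samples = 8600 - 5848
= 2752

2752


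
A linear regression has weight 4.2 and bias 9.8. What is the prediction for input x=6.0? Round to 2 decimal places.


y = 4.2 * 6.0 + (9.8)
= 25.2 + (9.8)
= 35.00

35.00


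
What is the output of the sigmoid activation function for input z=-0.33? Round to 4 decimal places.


sigmoid(z) = 1 / (1 + exp(-z))
exp(-(-0.33)) = exp(0.33) = 1.391
1 + 1.391 = 2.391
1 / 2.391 = 0.4182

0.4182


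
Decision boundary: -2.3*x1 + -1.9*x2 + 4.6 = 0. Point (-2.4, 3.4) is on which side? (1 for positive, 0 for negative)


Compute -2.3 * -2.4 + -1.9 * 3.4 + 4.6
= 5.52 + -6.46 + 4.6
= 3.66
Since 3.66 >= 0, the point is on the positive side.

1


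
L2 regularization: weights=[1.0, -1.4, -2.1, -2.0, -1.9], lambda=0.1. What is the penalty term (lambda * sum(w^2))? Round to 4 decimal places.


Squaring each weight:
1.0^2 = 1.0
(-1.4)^2 = 1.96
(-2.1)^2 = 4.41
(-2.0)^2 = 4.0
(-1.9)^2 = 3.61
Sum of squares = 14.98
Penalty = 0.1 * 14.98 = 1.4980

1.4980


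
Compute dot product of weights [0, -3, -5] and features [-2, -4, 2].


Element-wise products:
0 * -2 = 0
-3 * -4 = 12
-5 * 2 = -10
Sum = 0 + 12 + -10
= 2

2


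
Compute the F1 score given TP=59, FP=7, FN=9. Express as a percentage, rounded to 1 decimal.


Precision = TP / (TP + FP) = 59 / 66 = 0.8939
Recall = TP / (TP + FN) = 59 / 68 = 0.8676
F1 = 2 * P * R / (P + R)
= 2 * 0.8939 * 0.8676 / (0.8939 + 0.8676)
= 1.5512 / 1.7616
= 0.8806
As percentage: 88.1%

88.1


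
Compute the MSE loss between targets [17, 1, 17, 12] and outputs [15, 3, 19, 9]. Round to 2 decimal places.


Differences: [2, -2, -2, 3]
Squared errors: [4, 4, 4, 9]
Sum of squared errors = 21
MSE = 21 / 4 = 5.25

5.25


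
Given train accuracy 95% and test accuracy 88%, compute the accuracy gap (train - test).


Gap = train_accuracy - test_accuracy
= 95 - 88
= 7%
This moderate gap may indicate mild overfitting.

7


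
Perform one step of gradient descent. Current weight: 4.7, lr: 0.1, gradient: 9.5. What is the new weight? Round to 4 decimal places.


w_new = w_old - lr * gradient
= 4.7 - 0.1 * 9.5
= 4.7 - (0.95)
= 3.7500

3.7500


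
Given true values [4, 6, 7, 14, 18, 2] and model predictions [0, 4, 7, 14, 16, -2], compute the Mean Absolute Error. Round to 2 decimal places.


Absolute errors: [4, 2, 0, 0, 2, 4]
Sum of absolute errors = 12
MAE = 12 / 6 = 2.00

2.00


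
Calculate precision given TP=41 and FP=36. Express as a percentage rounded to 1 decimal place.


Precision = TP / (TP + FP) * 100
= 41 / (41 + 36)
= 41 / 77
= 0.5325
= 53.2%

53.2


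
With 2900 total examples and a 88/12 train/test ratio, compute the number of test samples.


Train samples = 2900 * 88% = 2552
Test samples = 2900 - 2552
= 348

348


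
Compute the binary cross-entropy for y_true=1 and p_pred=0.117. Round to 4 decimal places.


For y=1: Loss = -log(p)
= -log(0.117)
= -(-2.1456)
= 2.1456

2.1456


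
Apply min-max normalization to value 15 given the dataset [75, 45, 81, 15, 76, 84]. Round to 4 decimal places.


Min = 15, Max = 84
Range = 84 - 15 = 69
Scaled = (x - min) / (max - min)
= (15 - 15) / 69
= 0 / 69
= 0.0000

0.0000


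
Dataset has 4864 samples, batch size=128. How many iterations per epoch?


Iterations per epoch = dataset_size / batch_size
= 4864 / 128
= 38

38


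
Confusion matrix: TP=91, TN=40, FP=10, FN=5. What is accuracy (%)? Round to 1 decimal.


Accuracy = (TP + TN) / (TP + TN + FP + FN) * 100
= (91 + 40) / (91 + 40 + 10 + 5)
= 131 / 146
= 0.8973
= 89.7%

89.7


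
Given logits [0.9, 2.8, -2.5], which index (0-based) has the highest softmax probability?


Softmax is a monotonic transformation, so it preserves the argmax.
We need to find the index of the maximum logit.
Index 0: 0.9
Index 1: 2.8
Index 2: -2.5
Maximum logit = 2.8 at index 1

1


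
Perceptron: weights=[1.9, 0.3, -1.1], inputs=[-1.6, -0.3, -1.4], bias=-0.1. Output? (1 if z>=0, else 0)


z = w . x + b
= 1.9*-1.6 + 0.3*-0.3 + -1.1*-1.4 + -0.1
= -3.04 + -0.09 + 1.54 + -0.1
= -1.59 + -0.1
= -1.69
Since z = -1.69 < 0, output = 0

0


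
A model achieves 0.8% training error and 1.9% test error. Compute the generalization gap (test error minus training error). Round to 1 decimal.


Generalization gap = test_error - train_error
= 1.9 - 0.8
= 1.1%
A small gap suggests good generalization.

1.1


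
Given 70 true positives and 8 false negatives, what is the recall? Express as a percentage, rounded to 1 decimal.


Recall = TP / (TP + FN) * 100
= 70 / (70 + 8)
= 70 / 78
= 0.8974
= 89.7%

89.7


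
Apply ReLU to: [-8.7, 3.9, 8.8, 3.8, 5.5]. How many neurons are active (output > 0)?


ReLU(x) = max(0, x) for each element:
ReLU(-8.7) = 0
ReLU(3.9) = 3.9
ReLU(8.8) = 8.8
ReLU(3.8) = 3.8
ReLU(5.5) = 5.5
Active neurons (>0): 4

4


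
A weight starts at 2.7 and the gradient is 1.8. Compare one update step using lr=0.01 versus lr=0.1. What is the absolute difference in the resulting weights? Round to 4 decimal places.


With lr=0.01: w_new = 2.7 - 0.01 * 1.8 = 2.682
With lr=0.1: w_new = 2.7 - 0.1 * 1.8 = 2.52
Absolute difference = |2.682 - 2.52|
= 0.1620

0.1620


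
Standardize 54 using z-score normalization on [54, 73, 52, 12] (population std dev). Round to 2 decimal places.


Mean = (54 + 73 + 52 + 12) / 4 = 47.75
Variance = sum((x_i - mean)^2) / n = 493.1875
Std = sqrt(493.1875) = 22.2078
Z = (x - mean) / std
= (54 - 47.75) / 22.2078
= 6.25 / 22.2078
= 0.28

0.28


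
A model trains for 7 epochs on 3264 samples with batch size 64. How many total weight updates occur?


Iterations per epoch = 3264 / 64 = 51
Total updates = iterations_per_epoch * epochs
= 51 * 7
= 357

357


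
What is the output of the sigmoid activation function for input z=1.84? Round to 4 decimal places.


sigmoid(z) = 1 / (1 + exp(-z))
exp(-(1.84)) = exp(-1.84) = 0.1588
1 + 0.1588 = 1.1588
1 / 1.1588 = 0.8629

0.8629


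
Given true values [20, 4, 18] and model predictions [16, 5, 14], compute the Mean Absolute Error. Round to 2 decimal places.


Absolute errors: [4, 1, 4]
Sum of absolute errors = 9
MAE = 9 / 3 = 3.00

3.00


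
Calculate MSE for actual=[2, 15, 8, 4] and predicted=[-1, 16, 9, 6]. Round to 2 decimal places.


Differences: [3, -1, -1, -2]
Squared errors: [9, 1, 1, 4]
Sum of squared errors = 15
MSE = 15 / 4 = 3.75

3.75


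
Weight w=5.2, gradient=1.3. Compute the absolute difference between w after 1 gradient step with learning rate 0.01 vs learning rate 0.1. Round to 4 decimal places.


With lr=0.01: w_new = 5.2 - 0.01 * 1.3 = 5.187
With lr=0.1: w_new = 5.2 - 0.1 * 1.3 = 5.07
Absolute difference = |5.187 - 5.07|
= 0.1170

0.1170


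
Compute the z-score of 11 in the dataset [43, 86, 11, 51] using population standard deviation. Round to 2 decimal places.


Mean = (43 + 86 + 11 + 51) / 4 = 47.75
Variance = sum((x_i - mean)^2) / n = 711.6875
Std = sqrt(711.6875) = 26.6775
Z = (x - mean) / std
= (11 - 47.75) / 26.6775
= -36.75 / 26.6775
= -1.38

-1.38


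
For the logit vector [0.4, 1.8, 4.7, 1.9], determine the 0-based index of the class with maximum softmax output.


Softmax is a monotonic transformation, so it preserves the argmax.
We need to find the index of the maximum logit.
Index 0: 0.4
Index 1: 1.8
Index 2: 4.7
Index 3: 1.9
Maximum logit = 4.7 at index 2

2


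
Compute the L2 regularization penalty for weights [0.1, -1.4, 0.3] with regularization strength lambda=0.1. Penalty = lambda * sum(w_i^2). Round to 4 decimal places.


Squaring each weight:
0.1^2 = 0.01
(-1.4)^2 = 1.96
0.3^2 = 0.09
Sum of squares = 2.06
Penalty = 0.1 * 2.06 = 0.2060

0.2060


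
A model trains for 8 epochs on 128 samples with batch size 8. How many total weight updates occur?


Iterations per epoch = 128 / 8 = 16
Total updates = iterations_per_epoch * epochs
= 16 * 8
= 128

128


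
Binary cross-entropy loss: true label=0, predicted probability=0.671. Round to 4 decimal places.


For y=0: Loss = -log(1-p)
= -log(1 - 0.671)
= -log(0.329)
= -(-1.1117)
= 1.1117

1.1117


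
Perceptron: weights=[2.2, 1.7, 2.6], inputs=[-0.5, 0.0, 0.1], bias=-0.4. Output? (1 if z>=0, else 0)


z = w . x + b
= 2.2*-0.5 + 1.7*0.0 + 2.6*0.1 + -0.4
= -1.1 + 0.0 + 0.26 + -0.4
= -0.84 + -0.4
= -1.24
Since z = -1.24 < 0, output = 0

0


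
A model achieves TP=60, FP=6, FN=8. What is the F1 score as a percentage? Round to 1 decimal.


Precision = TP / (TP + FP) = 60 / 66 = 0.9091
Recall = TP / (TP + FN) = 60 / 68 = 0.8824
F1 = 2 * P * R / (P + R)
= 2 * 0.9091 * 0.8824 / (0.9091 + 0.8824)
= 1.6043 / 1.7914
= 0.8955
As percentage: 89.6%

89.6


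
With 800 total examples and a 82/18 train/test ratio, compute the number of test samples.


Train samples = 800 * 82% = 656
Test samples = 800 - 656
= 144

144


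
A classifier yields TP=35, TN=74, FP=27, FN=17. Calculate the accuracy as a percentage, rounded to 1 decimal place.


Accuracy = (TP + TN) / (TP + TN + FP + FN) * 100
= (35 + 74) / (35 + 74 + 27 + 17)
= 109 / 153
= 0.7124
= 71.2%

71.2


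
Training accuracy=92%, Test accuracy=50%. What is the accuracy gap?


Gap = train_accuracy - test_accuracy
= 92 - 50
= 42%
This large gap strongly indicates overfitting.

42


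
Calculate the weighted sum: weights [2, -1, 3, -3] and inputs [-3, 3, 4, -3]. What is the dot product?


Element-wise products:
2 * -3 = -6
-1 * 3 = -3
3 * 4 = 12
-3 * -3 = 9
Sum = -6 + -3 + 12 + 9
= 12

12


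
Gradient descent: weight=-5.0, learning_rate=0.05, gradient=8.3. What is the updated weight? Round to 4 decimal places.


w_new = w_old - lr * gradient
= -5.0 - 0.05 * 8.3
= -5.0 - (0.415)
= -5.4150

-5.4150


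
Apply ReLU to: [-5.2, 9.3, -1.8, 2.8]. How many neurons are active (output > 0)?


ReLU(x) = max(0, x) for each element:
ReLU(-5.2) = 0
ReLU(9.3) = 9.3
ReLU(-1.8) = 0
ReLU(2.8) = 2.8
Active neurons (>0): 2

2


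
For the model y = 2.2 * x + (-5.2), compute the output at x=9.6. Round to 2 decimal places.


y = 2.2 * 9.6 + (-5.2)
= 21.12 + (-5.2)
= 15.92

15.92


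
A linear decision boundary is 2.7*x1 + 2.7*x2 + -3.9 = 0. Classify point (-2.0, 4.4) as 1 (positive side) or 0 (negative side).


Compute 2.7 * -2.0 + 2.7 * 4.4 + -3.9
= -5.4 + 11.88 + -3.9
= 2.58
Since 2.58 >= 0, the point is on the positive side.

1


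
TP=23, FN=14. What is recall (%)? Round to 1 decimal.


Recall = TP / (TP + FN) * 100
= 23 / (23 + 14)
= 23 / 37
= 0.6216
= 62.2%

62.2


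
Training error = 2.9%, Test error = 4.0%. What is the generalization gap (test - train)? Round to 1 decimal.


Generalization gap = test_error - train_error
= 4.0 - 2.9
= 1.1%
A small gap suggests good generalization.

1.1


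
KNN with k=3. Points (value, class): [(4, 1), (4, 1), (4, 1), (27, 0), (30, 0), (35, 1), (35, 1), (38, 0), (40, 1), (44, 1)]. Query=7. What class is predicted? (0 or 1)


Distances from query 7:
Point 4 (class 1): distance = 3
Point 4 (class 1): distance = 3
Point 4 (class 1): distance = 3
K=3 nearest neighbors: classes = [1, 1, 1]
Votes for class 1: 3 / 3
Majority vote => class 1

1


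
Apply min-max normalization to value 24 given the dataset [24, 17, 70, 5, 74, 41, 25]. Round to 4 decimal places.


Min = 5, Max = 74
Range = 74 - 5 = 69
Scaled = (x - min) / (max - min)
= (24 - 5) / 69
= 19 / 69
= 0.2754

0.2754


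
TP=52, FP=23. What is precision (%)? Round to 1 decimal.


Precision = TP / (TP + FP) * 100
= 52 / (52 + 23)
= 52 / 75
= 0.6933
= 69.3%

69.3


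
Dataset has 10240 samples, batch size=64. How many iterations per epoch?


Iterations per epoch = dataset_size / batch_size
= 10240 / 64
= 160

160


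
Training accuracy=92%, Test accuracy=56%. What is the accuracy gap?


Gap = train_accuracy - test_accuracy
= 92 - 56
= 36%
This large gap strongly indicates overfitting.

36


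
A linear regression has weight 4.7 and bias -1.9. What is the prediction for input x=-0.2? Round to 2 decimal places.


y = 4.7 * -0.2 + (-1.9)
= -0.94 + (-1.9)
= -2.84

-2.84


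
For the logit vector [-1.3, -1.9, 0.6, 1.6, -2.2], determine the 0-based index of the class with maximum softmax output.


Softmax is a monotonic transformation, so it preserves the argmax.
We need to find the index of the maximum logit.
Index 0: -1.3
Index 1: -1.9
Index 2: 0.6
Index 3: 1.6
Index 4: -2.2
Maximum logit = 1.6 at index 3

3


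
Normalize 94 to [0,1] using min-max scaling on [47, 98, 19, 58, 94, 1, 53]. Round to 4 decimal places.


Min = 1, Max = 98
Range = 98 - 1 = 97
Scaled = (x - min) / (max - min)
= (94 - 1) / 97
= 93 / 97
= 0.9588

0.9588


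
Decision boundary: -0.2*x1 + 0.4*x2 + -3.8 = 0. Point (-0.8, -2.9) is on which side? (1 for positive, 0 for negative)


Compute -0.2 * -0.8 + 0.4 * -2.9 + -3.8
= 0.16 + -1.16 + -3.8
= -4.8
Since -4.8 < 0, the point is on the negative side.

0
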